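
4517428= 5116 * 883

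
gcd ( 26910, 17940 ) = 8970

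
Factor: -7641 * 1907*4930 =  - 71836937910 = - 2^1*3^3*5^1*17^1*29^1*283^1*1907^1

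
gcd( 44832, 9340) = 1868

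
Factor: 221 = 13^1*17^1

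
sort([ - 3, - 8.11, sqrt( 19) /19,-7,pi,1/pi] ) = [ - 8.11,-7, - 3,sqrt ( 19)/19,1/pi,  pi ]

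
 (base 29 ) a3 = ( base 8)445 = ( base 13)197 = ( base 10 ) 293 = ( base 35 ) 8D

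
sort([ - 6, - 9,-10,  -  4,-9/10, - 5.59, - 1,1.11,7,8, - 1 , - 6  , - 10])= [ - 10, - 10, - 9, - 6,-6,  -  5.59, - 4, - 1, - 1 , - 9/10,1.11,7, 8 ] 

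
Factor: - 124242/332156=-2^(-1 )*3^1 *11^( - 1)  *7549^( - 1) * 20707^1 = -62121/166078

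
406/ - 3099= -1 + 2693/3099 = - 0.13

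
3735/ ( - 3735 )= -1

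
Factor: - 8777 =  -67^1 * 131^1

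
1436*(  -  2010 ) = -2886360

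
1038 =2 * 519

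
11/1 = 11 = 11.00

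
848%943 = 848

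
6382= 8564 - 2182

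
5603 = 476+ 5127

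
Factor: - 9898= -2^1*7^2*101^1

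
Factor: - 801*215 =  - 3^2*5^1*43^1 * 89^1= -172215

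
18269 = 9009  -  -9260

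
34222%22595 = 11627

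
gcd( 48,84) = 12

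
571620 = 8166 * 70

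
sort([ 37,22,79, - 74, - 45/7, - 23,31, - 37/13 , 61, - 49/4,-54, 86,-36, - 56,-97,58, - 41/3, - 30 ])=[ - 97, - 74, - 56, - 54, - 36, - 30, - 23, - 41/3, - 49/4, - 45/7 , - 37/13, 22, 31, 37,58,61,79, 86 ] 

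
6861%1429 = 1145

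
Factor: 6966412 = 2^2*1741603^1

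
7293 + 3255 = 10548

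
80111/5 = 16022 + 1/5= 16022.20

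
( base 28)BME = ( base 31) 9JG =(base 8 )22046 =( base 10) 9254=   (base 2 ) 10010000100110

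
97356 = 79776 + 17580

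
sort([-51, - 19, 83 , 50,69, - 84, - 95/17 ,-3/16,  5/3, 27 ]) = [- 84,-51,-19, - 95/17, - 3/16 , 5/3,27, 50,  69, 83 ] 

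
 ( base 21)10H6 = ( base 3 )111012110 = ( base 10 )9624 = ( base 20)1414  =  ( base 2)10010110011000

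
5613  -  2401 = 3212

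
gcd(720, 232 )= 8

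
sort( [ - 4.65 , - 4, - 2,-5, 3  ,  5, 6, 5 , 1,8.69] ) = [ - 5 , - 4.65 , - 4, - 2, 1, 3, 5,5, 6, 8.69]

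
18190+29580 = 47770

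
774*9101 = 7044174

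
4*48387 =193548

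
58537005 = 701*83505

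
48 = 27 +21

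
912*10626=9690912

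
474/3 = 158 = 158.00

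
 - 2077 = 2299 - 4376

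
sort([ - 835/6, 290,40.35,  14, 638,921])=[ - 835/6, 14,40.35,  290, 638, 921]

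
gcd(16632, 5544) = 5544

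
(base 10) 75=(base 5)300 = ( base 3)2210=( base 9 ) 83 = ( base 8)113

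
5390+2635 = 8025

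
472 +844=1316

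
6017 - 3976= 2041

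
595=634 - 39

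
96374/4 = 24093+1/2 = 24093.50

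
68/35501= 68/35501 = 0.00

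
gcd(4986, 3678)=6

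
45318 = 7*6474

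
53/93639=53/93639 = 0.00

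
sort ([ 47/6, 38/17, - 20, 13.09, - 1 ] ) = [ - 20, - 1, 38/17, 47/6, 13.09 ]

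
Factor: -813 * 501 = -3^2*167^1*271^1 = - 407313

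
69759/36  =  7751/4 =1937.75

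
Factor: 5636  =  2^2*1409^1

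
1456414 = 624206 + 832208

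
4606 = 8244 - 3638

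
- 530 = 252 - 782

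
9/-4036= - 9/4036 = - 0.00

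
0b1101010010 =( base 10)850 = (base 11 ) 703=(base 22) 1ge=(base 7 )2323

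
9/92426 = 9/92426 = 0.00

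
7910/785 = 1582/157 = 10.08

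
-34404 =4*( - 8601) 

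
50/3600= 1/72 = 0.01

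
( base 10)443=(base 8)673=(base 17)191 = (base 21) 102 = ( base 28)FN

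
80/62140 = 4/3107 = 0.00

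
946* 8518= 8058028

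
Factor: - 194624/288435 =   -  2^6 * 3^ ( - 1)*5^ (  -  1 )*7^ ( - 1) * 41^( - 1)*67^ ( - 1)* 3041^1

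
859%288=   283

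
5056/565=5056/565 = 8.95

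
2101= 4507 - 2406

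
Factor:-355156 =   -  2^2 * 88789^1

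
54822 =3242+51580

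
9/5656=9/5656 = 0.00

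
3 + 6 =9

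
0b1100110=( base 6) 250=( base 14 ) 74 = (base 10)102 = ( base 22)4E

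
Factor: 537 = 3^1*179^1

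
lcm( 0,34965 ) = 0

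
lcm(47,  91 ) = 4277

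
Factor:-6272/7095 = -2^7*3^( - 1)*5^( - 1 ) * 7^2*11^ (-1 ) * 43^( - 1)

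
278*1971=547938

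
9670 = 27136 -17466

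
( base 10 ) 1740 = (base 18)56C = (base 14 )8C4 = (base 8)3314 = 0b11011001100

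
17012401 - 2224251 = 14788150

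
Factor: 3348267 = 3^1 * 13^1*  85853^1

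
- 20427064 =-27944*731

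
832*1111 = 924352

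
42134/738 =57 + 34/369 = 57.09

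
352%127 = 98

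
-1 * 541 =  - 541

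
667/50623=29/2201 = 0.01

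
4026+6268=10294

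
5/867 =5/867   =  0.01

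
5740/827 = 6 + 778/827 =6.94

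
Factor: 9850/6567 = 2^1*3^( - 1)*5^2*11^( - 1 )*197^1*199^( - 1 ) 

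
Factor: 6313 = 59^1*107^1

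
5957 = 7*851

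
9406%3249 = 2908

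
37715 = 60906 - 23191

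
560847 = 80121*7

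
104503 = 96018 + 8485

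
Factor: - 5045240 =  - 2^3 * 5^1*126131^1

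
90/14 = 45/7= 6.43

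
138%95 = 43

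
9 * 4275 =38475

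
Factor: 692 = 2^2*173^1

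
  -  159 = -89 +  - 70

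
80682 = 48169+32513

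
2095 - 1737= 358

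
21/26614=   3/3802= 0.00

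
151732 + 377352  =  529084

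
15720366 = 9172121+6548245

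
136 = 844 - 708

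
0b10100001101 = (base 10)1293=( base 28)1i5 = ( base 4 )110031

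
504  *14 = 7056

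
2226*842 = 1874292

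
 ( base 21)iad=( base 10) 8161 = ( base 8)17741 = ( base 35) 6N6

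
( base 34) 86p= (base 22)JCH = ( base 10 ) 9477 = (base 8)22405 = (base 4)2110011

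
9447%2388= 2283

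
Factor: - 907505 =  - 5^1*181501^1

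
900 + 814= 1714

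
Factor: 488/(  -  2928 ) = -1/6 = -  2^( - 1)*3^ (  -  1)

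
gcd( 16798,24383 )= 37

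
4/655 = 4/655 = 0.01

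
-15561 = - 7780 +-7781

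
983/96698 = 983/96698 = 0.01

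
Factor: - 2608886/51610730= - 1304443/25805365 = -5^( - 1)*7^1*307^1*607^1*5161073^(-1) 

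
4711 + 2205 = 6916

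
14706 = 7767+6939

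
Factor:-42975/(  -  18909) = 25/11 = 5^2*11^( - 1)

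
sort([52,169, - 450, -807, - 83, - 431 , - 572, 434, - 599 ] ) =[-807, - 599,-572, - 450, - 431, - 83,52, 169, 434 ] 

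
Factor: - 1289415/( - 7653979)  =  3^1*5^1* 19^ ( - 1)*67^1*97^( - 1)*1283^1*4153^( - 1)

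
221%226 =221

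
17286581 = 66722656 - 49436075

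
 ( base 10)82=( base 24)3A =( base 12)6a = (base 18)4A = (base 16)52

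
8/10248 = 1/1281 = 0.00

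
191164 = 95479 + 95685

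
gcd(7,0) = 7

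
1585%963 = 622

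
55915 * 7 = 391405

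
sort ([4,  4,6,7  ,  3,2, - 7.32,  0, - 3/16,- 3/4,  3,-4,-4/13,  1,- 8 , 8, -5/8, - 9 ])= [ - 9,-8,-7.32,-4, - 3/4  ,-5/8, - 4/13, - 3/16,0,1, 2, 3,3 , 4,4, 6, 7,8] 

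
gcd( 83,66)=1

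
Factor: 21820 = 2^2*5^1 * 1091^1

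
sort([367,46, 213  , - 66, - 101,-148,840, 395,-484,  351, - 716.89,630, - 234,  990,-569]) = [  -  716.89,- 569, - 484, - 234, - 148,-101, - 66,46,213, 351,367,395,630,840,  990] 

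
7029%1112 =357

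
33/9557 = 33/9557 = 0.00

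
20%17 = 3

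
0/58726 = 0 = 0.00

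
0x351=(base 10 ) 849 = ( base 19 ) 26d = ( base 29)108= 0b1101010001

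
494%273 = 221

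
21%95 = 21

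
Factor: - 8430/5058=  - 5/3 = -3^( - 1)*5^1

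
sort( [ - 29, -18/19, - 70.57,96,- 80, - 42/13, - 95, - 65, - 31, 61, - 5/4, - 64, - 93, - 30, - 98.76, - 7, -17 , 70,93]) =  [ - 98.76, - 95,  -  93,-80,-70.57, - 65, - 64,- 31, - 30, - 29, - 17, - 7,-42/13,-5/4,-18/19,61,70,93, 96 ] 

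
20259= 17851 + 2408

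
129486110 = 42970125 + 86515985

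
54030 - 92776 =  - 38746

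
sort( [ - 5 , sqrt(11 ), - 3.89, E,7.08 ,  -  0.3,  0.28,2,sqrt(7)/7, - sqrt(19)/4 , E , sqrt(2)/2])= [ - 5, - 3.89, - sqrt( 19 ) /4, - 0.3,0.28, sqrt( 7)/7,sqrt(2 )/2,2 , E, E,sqrt (11),7.08]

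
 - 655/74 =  - 655/74 = - 8.85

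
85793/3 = 28597+ 2/3 = 28597.67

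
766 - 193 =573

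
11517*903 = 10399851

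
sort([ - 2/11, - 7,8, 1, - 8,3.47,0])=[- 8,- 7, - 2/11, 0,1, 3.47, 8] 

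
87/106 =87/106 = 0.82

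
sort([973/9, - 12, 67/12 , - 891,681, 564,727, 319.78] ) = [  -  891, - 12, 67/12, 973/9,319.78,564, 681, 727 ] 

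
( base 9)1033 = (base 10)759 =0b1011110111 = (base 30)p9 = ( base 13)465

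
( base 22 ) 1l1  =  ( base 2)1110110011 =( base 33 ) sn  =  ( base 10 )947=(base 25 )1cm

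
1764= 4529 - 2765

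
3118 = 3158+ - 40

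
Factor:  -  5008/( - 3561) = 2^4*3^ ( - 1) * 313^1 * 1187^( - 1 )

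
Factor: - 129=  -  3^1  *43^1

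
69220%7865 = 6300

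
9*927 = 8343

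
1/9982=1/9982 =0.00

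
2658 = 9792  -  7134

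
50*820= 41000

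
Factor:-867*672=- 582624 = - 2^5*3^2*7^1*  17^2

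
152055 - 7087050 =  - 6934995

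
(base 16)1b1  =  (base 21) kd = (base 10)433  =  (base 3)121001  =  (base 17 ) 188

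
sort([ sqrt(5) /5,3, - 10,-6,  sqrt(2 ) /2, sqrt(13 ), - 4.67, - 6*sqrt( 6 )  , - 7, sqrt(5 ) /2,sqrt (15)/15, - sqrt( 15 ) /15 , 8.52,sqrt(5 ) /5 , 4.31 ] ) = [ - 6 * sqrt(6 ), - 10 , - 7,  -  6, - 4.67 , - sqrt( 15) /15,sqrt(15 )/15,sqrt(5 ) /5, sqrt(5)/5,sqrt( 2)/2, sqrt(5)/2,3,sqrt(13) , 4.31 , 8.52 ] 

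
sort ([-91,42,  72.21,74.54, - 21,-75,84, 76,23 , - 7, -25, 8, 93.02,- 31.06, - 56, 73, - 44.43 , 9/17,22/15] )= [ - 91, - 75,- 56, - 44.43,-31.06, - 25,-21,- 7,9/17, 22/15,8 , 23,42,72.21,73,74.54,76,84, 93.02] 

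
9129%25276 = 9129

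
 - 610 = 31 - 641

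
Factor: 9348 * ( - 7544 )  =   - 70521312 = - 2^5*3^1* 19^1 * 23^1*41^2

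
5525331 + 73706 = 5599037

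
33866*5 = 169330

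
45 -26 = 19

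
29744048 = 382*77864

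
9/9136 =9/9136 = 0.00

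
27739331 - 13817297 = 13922034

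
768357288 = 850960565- 82603277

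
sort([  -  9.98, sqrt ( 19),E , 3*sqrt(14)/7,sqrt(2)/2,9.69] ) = [ - 9.98,sqrt( 2) /2,3*sqrt( 14)/7, E,sqrt ( 19 ),9.69 ]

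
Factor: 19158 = 2^1 *3^1*31^1 *103^1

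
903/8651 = 903/8651 = 0.10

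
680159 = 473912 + 206247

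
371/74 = 371/74 = 5.01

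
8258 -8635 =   -  377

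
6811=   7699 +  - 888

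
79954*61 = 4877194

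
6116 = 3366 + 2750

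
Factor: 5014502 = 2^1*2507251^1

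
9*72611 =653499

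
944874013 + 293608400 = 1238482413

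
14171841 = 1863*7607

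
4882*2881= 14065042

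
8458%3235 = 1988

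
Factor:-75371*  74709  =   - 3^3*23^1 *29^1*113^1* 2767^1 = - 5630892039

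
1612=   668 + 944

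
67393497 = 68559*983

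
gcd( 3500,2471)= 7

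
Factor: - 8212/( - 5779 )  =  2^2*2053^1 * 5779^ (-1 ) 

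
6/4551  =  2/1517 = 0.00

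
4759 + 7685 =12444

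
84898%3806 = 1166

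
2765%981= 803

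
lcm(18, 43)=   774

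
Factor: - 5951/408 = -2^( - 3) *3^(-1)*11^1*17^ ( - 1 )*541^1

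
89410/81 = 1103 + 67/81 = 1103.83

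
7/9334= 7/9334 =0.00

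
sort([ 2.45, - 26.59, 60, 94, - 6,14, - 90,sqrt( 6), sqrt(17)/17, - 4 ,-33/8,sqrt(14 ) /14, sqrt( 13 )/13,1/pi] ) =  [-90, - 26.59, - 6, - 33/8, - 4,sqrt(17)/17, sqrt(14)/14, sqrt( 13 )/13,  1/pi,sqrt(6),2.45,14, 60 , 94 ]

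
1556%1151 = 405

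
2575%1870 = 705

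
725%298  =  129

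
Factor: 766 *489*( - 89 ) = -33337086 =- 2^1*3^1*89^1  *  163^1*383^1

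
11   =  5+6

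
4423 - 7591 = -3168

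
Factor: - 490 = -2^1*5^1*7^2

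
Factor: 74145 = 3^1  *  5^1*4943^1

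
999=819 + 180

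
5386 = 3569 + 1817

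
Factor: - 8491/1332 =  - 2^( - 2)*3^(-2)*7^1*37^ ( - 1)*1213^1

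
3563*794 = 2829022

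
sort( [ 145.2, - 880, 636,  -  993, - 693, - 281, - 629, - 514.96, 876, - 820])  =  [ - 993, - 880, - 820, - 693, - 629, - 514.96, - 281, 145.2, 636, 876 ]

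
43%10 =3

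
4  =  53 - 49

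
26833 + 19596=46429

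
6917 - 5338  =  1579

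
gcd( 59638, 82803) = 1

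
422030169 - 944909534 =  - 522879365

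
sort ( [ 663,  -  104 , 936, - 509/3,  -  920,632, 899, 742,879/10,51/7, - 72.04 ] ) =[-920, - 509/3, - 104, - 72.04, 51/7,879/10,632, 663,742, 899, 936] 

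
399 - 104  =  295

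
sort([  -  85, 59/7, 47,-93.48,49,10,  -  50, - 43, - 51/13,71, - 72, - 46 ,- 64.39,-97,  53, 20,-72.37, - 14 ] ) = [  -  97,-93.48, -85, - 72.37, - 72, - 64.39 , - 50, - 46, - 43 , - 14, - 51/13, 59/7, 10, 20, 47,49, 53,71 ] 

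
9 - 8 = 1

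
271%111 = 49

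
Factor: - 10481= - 47^1 *223^1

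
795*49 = 38955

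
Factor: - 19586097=-3^3* 53^1 * 13687^1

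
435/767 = 435/767  =  0.57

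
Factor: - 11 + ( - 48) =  - 59^1=- 59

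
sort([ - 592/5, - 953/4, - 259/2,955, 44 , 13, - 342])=[ -342, - 953/4, - 259/2 , - 592/5, 13, 44, 955] 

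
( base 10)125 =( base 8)175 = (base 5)1000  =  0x7D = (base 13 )98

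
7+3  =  10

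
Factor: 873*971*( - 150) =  - 127152450= - 2^1*3^3*5^2* 97^1 * 971^1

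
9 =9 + 0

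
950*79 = 75050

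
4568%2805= 1763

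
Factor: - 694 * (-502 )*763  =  265820044 = 2^2*7^1*109^1 * 251^1*347^1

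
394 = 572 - 178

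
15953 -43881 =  - 27928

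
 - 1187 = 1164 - 2351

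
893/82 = 893/82 = 10.89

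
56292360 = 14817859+41474501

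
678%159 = 42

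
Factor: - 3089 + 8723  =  5634=2^1 * 3^2*313^1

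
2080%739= 602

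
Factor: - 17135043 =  - 3^1*5711681^1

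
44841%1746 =1191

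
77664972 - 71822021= 5842951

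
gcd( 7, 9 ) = 1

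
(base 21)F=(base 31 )f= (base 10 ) 15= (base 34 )F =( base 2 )1111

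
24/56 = 3/7 = 0.43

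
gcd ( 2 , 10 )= 2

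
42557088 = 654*65072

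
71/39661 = 71/39661=0.00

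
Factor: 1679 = 23^1*73^1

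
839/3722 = 839/3722 = 0.23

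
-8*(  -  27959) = 223672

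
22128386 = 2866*7721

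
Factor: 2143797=3^1 * 53^1*97^1*139^1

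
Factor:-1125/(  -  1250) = 2^(  -  1 )*3^2*5^( -1) = 9/10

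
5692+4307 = 9999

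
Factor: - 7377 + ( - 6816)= - 3^2*19^1 * 83^1 = - 14193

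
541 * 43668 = 23624388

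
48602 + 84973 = 133575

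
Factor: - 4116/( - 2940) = 5^(- 1) * 7^1 = 7/5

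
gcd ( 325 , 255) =5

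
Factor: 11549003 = 41^1*281683^1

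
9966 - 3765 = 6201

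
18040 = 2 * 9020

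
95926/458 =209 + 102/229 =209.45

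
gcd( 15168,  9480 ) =1896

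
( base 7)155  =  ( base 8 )131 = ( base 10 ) 89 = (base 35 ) 2j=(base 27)38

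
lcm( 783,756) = 21924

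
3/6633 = 1/2211 = 0.00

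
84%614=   84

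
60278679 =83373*723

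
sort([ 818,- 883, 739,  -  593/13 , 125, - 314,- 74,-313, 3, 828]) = [ - 883, - 314, - 313,- 74, - 593/13,3, 125,739, 818, 828]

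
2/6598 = 1/3299 = 0.00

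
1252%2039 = 1252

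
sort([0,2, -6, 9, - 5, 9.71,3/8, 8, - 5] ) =[ - 6, - 5, - 5 , 0, 3/8,2, 8,  9,9.71] 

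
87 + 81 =168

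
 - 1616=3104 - 4720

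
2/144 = 1/72= 0.01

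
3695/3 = 1231 + 2/3 = 1231.67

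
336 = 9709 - 9373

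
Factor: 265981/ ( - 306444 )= -2^ ( - 2)*3^( - 1 )*19^1*13999^1*25537^( - 1)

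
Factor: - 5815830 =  - 2^1*3^1 * 5^1 * 193861^1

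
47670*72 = 3432240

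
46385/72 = 644 + 17/72=644.24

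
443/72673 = 443/72673 =0.01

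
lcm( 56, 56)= 56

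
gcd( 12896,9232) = 16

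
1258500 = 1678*750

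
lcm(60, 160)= 480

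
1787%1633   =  154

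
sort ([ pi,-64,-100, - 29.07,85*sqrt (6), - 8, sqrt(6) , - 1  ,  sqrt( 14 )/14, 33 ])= [ - 100, - 64, - 29.07, - 8, - 1, sqrt( 14 ) /14 , sqrt( 6 ), pi, 33 , 85*sqrt( 6) ]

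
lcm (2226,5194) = 15582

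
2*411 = 822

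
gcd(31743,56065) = 1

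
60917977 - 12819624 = 48098353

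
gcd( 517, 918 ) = 1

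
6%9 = 6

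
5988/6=998 = 998.00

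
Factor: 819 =3^2  *  7^1 *13^1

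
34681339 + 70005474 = 104686813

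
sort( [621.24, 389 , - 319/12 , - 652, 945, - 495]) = [-652, - 495,-319/12, 389, 621.24, 945]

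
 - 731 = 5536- 6267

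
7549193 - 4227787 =3321406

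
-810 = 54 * ( -15 )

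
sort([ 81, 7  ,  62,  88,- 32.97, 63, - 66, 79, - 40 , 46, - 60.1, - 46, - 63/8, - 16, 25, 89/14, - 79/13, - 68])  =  [ - 68, - 66, - 60.1, - 46, - 40, - 32.97 , - 16, - 63/8, - 79/13,89/14 , 7, 25, 46, 62, 63, 79, 81, 88 ] 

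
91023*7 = 637161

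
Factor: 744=2^3*3^1 * 31^1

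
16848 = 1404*12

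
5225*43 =224675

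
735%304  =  127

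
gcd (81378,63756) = 198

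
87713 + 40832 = 128545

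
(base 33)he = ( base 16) 23f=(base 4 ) 20333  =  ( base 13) 353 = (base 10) 575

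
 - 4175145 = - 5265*793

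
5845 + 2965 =8810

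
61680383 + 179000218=240680601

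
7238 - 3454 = 3784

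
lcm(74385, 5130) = 148770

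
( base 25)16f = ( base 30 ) QA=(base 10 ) 790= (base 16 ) 316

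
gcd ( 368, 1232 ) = 16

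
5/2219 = 5/2219 = 0.00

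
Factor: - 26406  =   - 2^1*3^4 * 163^1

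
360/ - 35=  -  11 + 5/7 = - 10.29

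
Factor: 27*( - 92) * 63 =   -  2^2 * 3^5*7^1*23^1 =- 156492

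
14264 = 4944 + 9320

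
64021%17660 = 11041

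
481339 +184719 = 666058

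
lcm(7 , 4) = 28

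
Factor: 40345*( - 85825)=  - 5^3*3433^1*8069^1 = -3462609625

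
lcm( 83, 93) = 7719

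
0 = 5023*0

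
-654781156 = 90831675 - 745612831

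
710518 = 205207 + 505311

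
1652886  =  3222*513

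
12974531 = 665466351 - 652491820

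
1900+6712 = 8612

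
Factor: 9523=89^1*107^1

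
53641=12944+40697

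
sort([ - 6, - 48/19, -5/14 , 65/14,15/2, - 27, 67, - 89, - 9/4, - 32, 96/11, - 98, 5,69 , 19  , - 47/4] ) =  [ - 98, - 89, - 32,- 27, - 47/4, - 6, - 48/19,-9/4,-5/14,65/14,5, 15/2, 96/11,19, 67, 69]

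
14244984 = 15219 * 936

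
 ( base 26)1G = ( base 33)19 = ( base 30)1c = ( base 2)101010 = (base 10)42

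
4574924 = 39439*116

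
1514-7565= - 6051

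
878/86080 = 439/43040 = 0.01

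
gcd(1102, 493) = 29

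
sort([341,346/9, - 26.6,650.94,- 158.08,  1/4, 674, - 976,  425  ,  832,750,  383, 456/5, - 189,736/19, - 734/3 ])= [- 976, - 734/3, - 189, - 158.08,-26.6,1/4,346/9,736/19,456/5,341,383,425,650.94,674,750,832]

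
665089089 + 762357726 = 1427446815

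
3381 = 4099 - 718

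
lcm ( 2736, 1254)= 30096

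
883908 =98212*9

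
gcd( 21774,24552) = 6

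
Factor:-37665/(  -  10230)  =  81/22  =  2^(- 1 )*3^4 * 11^( - 1 ) 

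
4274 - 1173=3101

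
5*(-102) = - 510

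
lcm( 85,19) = 1615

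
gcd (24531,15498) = 3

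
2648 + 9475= 12123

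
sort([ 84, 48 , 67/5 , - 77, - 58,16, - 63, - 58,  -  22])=[ - 77, - 63, - 58,- 58, - 22,67/5, 16,48, 84]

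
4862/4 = 2431/2 = 1215.50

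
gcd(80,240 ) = 80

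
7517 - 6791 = 726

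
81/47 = 81/47 =1.72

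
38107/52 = 38107/52 = 732.83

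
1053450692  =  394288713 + 659161979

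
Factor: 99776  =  2^6 * 1559^1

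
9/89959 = 9/89959 = 0.00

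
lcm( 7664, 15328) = 15328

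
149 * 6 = 894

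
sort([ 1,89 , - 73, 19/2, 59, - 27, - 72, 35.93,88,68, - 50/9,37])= [ - 73, - 72, - 27 , - 50/9,1, 19/2,  35.93,37,59,68, 88, 89]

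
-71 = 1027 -1098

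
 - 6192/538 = - 3096/269 = - 11.51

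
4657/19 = 4657/19 =245.11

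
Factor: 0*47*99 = 0  =  0^1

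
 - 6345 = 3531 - 9876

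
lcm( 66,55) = 330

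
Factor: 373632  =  2^7*3^1*7^1 * 139^1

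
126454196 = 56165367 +70288829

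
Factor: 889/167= 7^1*127^1*167^( - 1)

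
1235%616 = 3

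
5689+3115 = 8804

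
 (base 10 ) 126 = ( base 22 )5G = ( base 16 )7e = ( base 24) 56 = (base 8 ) 176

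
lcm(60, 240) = 240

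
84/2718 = 14/453= 0.03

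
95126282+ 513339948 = 608466230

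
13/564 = 13/564 = 0.02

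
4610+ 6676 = 11286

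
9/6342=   3/2114 =0.00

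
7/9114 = 1/1302 = 0.00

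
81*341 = 27621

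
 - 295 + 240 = -55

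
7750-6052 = 1698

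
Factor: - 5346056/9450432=  -  668257/1181304 = -2^( - 3)*3^( - 4)*37^1*1823^( - 1)*18061^1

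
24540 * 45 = 1104300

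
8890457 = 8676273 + 214184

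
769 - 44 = 725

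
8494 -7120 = 1374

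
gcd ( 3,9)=3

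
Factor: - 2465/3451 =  - 5^1*7^(- 1 ) = - 5/7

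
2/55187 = 2/55187 = 0.00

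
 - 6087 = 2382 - 8469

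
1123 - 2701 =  - 1578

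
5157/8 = 644+5/8 = 644.62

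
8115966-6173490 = 1942476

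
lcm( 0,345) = 0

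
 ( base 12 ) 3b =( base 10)47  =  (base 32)1f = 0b101111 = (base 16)2F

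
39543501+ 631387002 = 670930503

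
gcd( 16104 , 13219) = 1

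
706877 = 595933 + 110944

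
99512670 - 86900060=12612610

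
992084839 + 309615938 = 1301700777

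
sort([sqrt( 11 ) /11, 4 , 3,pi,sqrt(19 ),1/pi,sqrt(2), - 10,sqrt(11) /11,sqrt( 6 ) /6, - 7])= [ -10,-7,  sqrt (11 ) /11,sqrt( 11)/11,1/pi,sqrt(6)/6, sqrt( 2),3,pi,4,sqrt(19 ) ]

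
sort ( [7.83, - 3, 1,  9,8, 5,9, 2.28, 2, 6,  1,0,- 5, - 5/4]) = [ - 5 , - 3, - 5/4,0, 1, 1,2, 2.28, 5, 6, 7.83,8,  9, 9]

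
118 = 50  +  68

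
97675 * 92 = 8986100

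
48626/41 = 1186 = 1186.00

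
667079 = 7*95297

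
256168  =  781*328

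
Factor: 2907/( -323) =-3^2 = - 9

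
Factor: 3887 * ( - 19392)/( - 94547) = 75376704/94547= 2^6*3^1*13^2*23^1*101^1 * 94547^( - 1 ) 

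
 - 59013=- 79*747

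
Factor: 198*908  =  179784= 2^3*3^2*11^1 * 227^1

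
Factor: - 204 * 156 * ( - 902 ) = 28705248=2^5 * 3^2*11^1 * 13^1*17^1* 41^1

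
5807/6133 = 5807/6133= 0.95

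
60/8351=60/8351 = 0.01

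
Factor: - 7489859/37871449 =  - 7^( - 1 )*11^ ( - 1 )*13^1*29^1* 19867^1*491837^( - 1)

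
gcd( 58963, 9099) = 1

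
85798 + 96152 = 181950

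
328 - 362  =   - 34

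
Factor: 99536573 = 19^1*937^1* 5591^1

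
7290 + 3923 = 11213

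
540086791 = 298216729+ 241870062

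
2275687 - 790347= 1485340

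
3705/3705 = 1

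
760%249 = 13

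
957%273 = 138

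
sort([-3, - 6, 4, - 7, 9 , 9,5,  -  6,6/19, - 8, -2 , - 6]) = [ - 8, -7,  -  6, - 6,  -  6,-3, - 2  ,  6/19,4,5,  9, 9] 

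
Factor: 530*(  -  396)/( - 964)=2^1*3^2 *5^1*11^1*53^1*241^(  -  1) = 52470/241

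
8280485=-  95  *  ( - 87163 ) 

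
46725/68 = 687 +9/68  =  687.13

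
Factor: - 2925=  - 3^2*5^2*  13^1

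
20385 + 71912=92297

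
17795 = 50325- 32530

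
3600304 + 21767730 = 25368034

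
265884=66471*4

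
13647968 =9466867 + 4181101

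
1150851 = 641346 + 509505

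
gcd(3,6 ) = 3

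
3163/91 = 3163/91= 34.76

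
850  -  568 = 282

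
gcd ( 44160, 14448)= 48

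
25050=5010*5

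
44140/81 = 44140/81 = 544.94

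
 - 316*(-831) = 262596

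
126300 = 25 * 5052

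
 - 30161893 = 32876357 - 63038250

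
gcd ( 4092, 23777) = 31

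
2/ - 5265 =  - 1+ 5263/5265 = -0.00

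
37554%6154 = 630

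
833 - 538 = 295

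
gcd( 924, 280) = 28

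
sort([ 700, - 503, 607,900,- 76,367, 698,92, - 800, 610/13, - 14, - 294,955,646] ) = [ - 800, -503,- 294, - 76, - 14 , 610/13,92,367,  607,646, 698,700, 900,955 ] 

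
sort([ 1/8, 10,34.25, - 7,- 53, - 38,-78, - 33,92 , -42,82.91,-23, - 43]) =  [-78,-53, - 43, - 42,-38, - 33 , - 23 ,-7,  1/8, 10 , 34.25,82.91,92] 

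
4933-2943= 1990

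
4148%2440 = 1708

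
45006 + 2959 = 47965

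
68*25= 1700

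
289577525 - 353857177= - 64279652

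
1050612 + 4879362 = 5929974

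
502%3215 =502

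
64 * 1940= 124160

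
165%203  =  165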